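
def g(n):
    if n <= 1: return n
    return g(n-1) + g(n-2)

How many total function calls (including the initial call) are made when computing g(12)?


Let C(n) = total calls for g(n)
C(0) = 1, C(1) = 1
C(2) = 1 + C(1) + C(0) = 1 + 1 + 1 = 3
C(3) = 1 + C(2) + C(1) = 1 + 3 + 1 = 5
C(4) = 1 + C(3) + C(2) = 1 + 5 + 3 = 9
C(5) = 1 + C(4) + C(3) = 1 + 9 + 5 = 15
C(6) = 1 + C(5) + C(4) = 1 + 15 + 9 = 25
C(7) = 1 + C(6) + C(5) = 1 + 25 + 15 = 41
C(8) = 1 + C(7) + C(6) = 1 + 41 + 25 = 67
C(9) = 1 + C(8) + C(7) = 1 + 67 + 41 = 109
C(10) = 1 + C(9) + C(8) = 1 + 109 + 67 = 177
C(11) = 1 + C(10) + C(9) = 1 + 177 + 109 = 287
C(12) = 1 + C(11) + C(10) = 1 + 287 + 177 = 465

465


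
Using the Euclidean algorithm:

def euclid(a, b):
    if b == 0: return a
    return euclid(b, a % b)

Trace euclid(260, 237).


euclid(260, 237) = euclid(237, 23)
euclid(237, 23) = euclid(23, 7)
euclid(23, 7) = euclid(7, 2)
euclid(7, 2) = euclid(2, 1)
euclid(2, 1) = euclid(1, 0)
euclid(1, 0) = 1  (base case)

1


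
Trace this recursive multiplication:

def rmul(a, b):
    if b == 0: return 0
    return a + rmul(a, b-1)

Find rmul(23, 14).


rmul(23, 14) = 23 + rmul(23, 13)
rmul(23, 13) = 23 + rmul(23, 12)
rmul(23, 12) = 23 + rmul(23, 11)
rmul(23, 11) = 23 + rmul(23, 10)
rmul(23, 10) = 23 + rmul(23, 9)
rmul(23, 9) = 23 + rmul(23, 8)
rmul(23, 8) = 23 + rmul(23, 7)
rmul(23, 7) = 23 + rmul(23, 6)
rmul(23, 6) = 23 + rmul(23, 5)
rmul(23, 5) = 23 + rmul(23, 4)
rmul(23, 4) = 23 + rmul(23, 3)
rmul(23, 3) = 23 + rmul(23, 2)
rmul(23, 2) = 23 + rmul(23, 1)
rmul(23, 1) = 23 + rmul(23, 0)
rmul(23, 0) = 0  (base case)
Total: 23 + 23 + 23 + 23 + 23 + 23 + 23 + 23 + 23 + 23 + 23 + 23 + 23 + 23 + 0 = 322

322


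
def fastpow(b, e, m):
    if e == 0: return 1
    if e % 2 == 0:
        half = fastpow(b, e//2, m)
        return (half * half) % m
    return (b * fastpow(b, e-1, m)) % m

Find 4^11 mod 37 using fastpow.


fastpow(4, 11, 37): e is odd, compute fastpow(4, 10, 37)
  fastpow(4, 10, 37): e is even, compute fastpow(4, 5, 37)
    fastpow(4, 5, 37): e is odd, compute fastpow(4, 4, 37)
      fastpow(4, 4, 37): e is even, compute fastpow(4, 2, 37)
        fastpow(4, 2, 37): e is even, compute fastpow(4, 1, 37)
          fastpow(4, 1, 37): e is odd, compute fastpow(4, 0, 37)
          fastpow(4, 0, 37) = 1
          (4 * 1) % 37 = 4
        half=4, (4*4) % 37 = 16
      half=16, (16*16) % 37 = 34
    (4 * 34) % 37 = 25
  half=25, (25*25) % 37 = 33
(4 * 33) % 37 = 21

21


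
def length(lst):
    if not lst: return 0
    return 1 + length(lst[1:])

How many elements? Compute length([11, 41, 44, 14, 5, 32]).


length([11, 41, 44, 14, 5, 32]) = 1 + length([41, 44, 14, 5, 32])
length([41, 44, 14, 5, 32]) = 1 + length([44, 14, 5, 32])
length([44, 14, 5, 32]) = 1 + length([14, 5, 32])
length([14, 5, 32]) = 1 + length([5, 32])
length([5, 32]) = 1 + length([32])
length([32]) = 1 + length([])
length([]) = 0  (base case)
Unwinding: 1 + 1 + 1 + 1 + 1 + 1 + 0 = 6

6


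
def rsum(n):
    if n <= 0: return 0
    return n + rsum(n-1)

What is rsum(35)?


rsum(35)
= 35 + 34 + 33 + 32 + 31 + 30 + 29 + 28 + 27 + 26 + 25 + 24 + 23 + 22 + 21 + 20 + 19 + 18 + 17 + 16 + 15 + 14 + 13 + 12 + 11 + 10 + 9 + 8 + 7 + 6 + 5 + 4 + 3 + 2 + 1 + rsum(0)
= 35 + 34 + 33 + 32 + 31 + 30 + 29 + 28 + 27 + 26 + 25 + 24 + 23 + 22 + 21 + 20 + 19 + 18 + 17 + 16 + 15 + 14 + 13 + 12 + 11 + 10 + 9 + 8 + 7 + 6 + 5 + 4 + 3 + 2 + 1 + 0
= 630

630


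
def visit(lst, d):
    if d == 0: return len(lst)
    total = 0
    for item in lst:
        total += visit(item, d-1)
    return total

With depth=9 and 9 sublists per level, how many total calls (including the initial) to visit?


At depth 0 (root): 1 call
At depth 1: each of 1 parents calls visit on 9 children = 9 calls
At depth 2: each of 9 parents calls visit on 9 children = 81 calls
At depth 3: each of 81 parents calls visit on 9 children = 729 calls
At depth 4: each of 729 parents calls visit on 9 children = 6561 calls
At depth 5: each of 6561 parents calls visit on 9 children = 59049 calls
At depth 6: each of 59049 parents calls visit on 9 children = 531441 calls
At depth 7: each of 531441 parents calls visit on 9 children = 4782969 calls
At depth 8: each of 4782969 parents calls visit on 9 children = 43046721 calls
At depth 9: each of 43046721 parents calls visit on 9 children = 387420489 calls
Total: 1 + 9 + 81 + 729 + 6561 + 59049 + 531441 + 4782969 + 43046721 + 387420489 = 435848050

435848050


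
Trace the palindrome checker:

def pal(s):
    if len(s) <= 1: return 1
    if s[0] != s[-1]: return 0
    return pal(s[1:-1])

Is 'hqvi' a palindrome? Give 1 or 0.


pal('hqvi'): s[0]='h' != s[-1]='i' -> return 0
Result: 0 (not a palindrome)

0


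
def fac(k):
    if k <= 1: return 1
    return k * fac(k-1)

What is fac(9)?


fac(9)
= 9 * fac(8)
= 9 * 8 * fac(7)
= 9 * 8 * 7 * fac(6)
= 9 * 8 * 7 * 6 * fac(5)
= 9 * 8 * 7 * 6 * 5 * fac(4)
= 9 * 8 * 7 * 6 * 5 * 4 * fac(3)
= 9 * 8 * 7 * 6 * 5 * 4 * 3 * fac(2)
= 9 * 8 * 7 * 6 * 5 * 4 * 3 * 2 * fac(1)
= 9 * 8 * 7 * 6 * 5 * 4 * 3 * 2 * 1
= 362880

362880


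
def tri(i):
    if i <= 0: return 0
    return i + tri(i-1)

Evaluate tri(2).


tri(2)
= 2 + 1 + tri(0)
= 2 + 1 + 0
= 3

3


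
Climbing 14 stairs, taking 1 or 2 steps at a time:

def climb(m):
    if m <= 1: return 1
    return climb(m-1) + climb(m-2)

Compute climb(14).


Building up from base cases:
climb(0) = 1
climb(1) = 1
climb(2) = climb(1) + climb(0) = 1 + 1 = 2
climb(3) = climb(2) + climb(1) = 2 + 1 = 3
climb(4) = climb(3) + climb(2) = 3 + 2 = 5
climb(5) = climb(4) + climb(3) = 5 + 3 = 8
climb(6) = climb(5) + climb(4) = 8 + 5 = 13
climb(7) = climb(6) + climb(5) = 13 + 8 = 21
climb(8) = climb(7) + climb(6) = 21 + 13 = 34
climb(9) = climb(8) + climb(7) = 34 + 21 = 55
climb(10) = climb(9) + climb(8) = 55 + 34 = 89
climb(11) = climb(10) + climb(9) = 89 + 55 = 144
climb(12) = climb(11) + climb(10) = 144 + 89 = 233
climb(13) = climb(12) + climb(11) = 233 + 144 = 377
climb(14) = climb(13) + climb(12) = 377 + 233 = 610

610


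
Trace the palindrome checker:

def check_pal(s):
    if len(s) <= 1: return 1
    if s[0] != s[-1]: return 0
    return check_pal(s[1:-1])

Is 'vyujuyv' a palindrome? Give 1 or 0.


check_pal('vyujuyv'): s[0]='v' == s[-1]='v' -> check check_pal('yujuy')
check_pal('yujuy'): s[0]='y' == s[-1]='y' -> check check_pal('uju')
check_pal('uju'): s[0]='u' == s[-1]='u' -> check check_pal('j')
check_pal('j'): len <= 1 -> return 1  (base case)
Result: 1 (palindrome)

1


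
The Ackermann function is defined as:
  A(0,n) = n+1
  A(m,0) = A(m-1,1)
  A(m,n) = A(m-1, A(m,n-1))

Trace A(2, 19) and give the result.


A(2, 19) = A(1, A(2, 18))
  A(2, 18) = A(1, A(2, 17))
    A(2, 17) = A(1, A(2, 16))
      A(2, 16) = A(1, A(2, 15))
        A(2, 15) = A(1, A(2, 14))
          A(2, 14) = A(1, A(2, 13))
          A(2, 13) = A(1, A(2, 12))
          A(2, 12) = A(1, A(2, 11))
          A(2, 11) = A(1, A(2, 10))
          A(2, 10) = A(1, A(2, 9))
          A(2, 9) = A(1, A(2, 8))
          A(2, 8) = A(1, A(2, 7))
          A(2, 7) = A(1, A(2, 6))
          A(2, 6) = A(1, A(2, 5))
          A(2, 5) = A(1, A(2, 4))
          A(2, 4) = A(1, A(2, 3))
          A(2, 3) = A(1, A(2, 2))
          A(2, 2) = A(1, A(2, 1))
          A(2, 1) = A(1, A(2, 0))
          A(2, 0) = A(1, 1)
          A(1, 1) = A(0, A(1, 0))
          A(1, 0) = A(0, 1)
          A(0, 1) = 2
            = A(0, 2)
          A(0, 2) = 3
... (trace truncated)
Result: A(2, 19) = 41

41


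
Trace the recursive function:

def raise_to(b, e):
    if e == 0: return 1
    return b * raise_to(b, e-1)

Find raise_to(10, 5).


raise_to(10, 5)
= 10 * raise_to(10, 4)
= 10 * 10 * raise_to(10, 3)
= 10 * 10 * 10 * raise_to(10, 2)
= 10 * 10 * 10 * 10 * raise_to(10, 1)
= 10 * 10 * 10 * 10 * 10 * raise_to(10, 0)
= 10 * 10 * 10 * 10 * 10 * 1
= 100000

100000


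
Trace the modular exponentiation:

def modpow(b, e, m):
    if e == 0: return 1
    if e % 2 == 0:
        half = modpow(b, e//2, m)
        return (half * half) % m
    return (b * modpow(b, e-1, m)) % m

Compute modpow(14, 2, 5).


modpow(14, 2, 5): e is even, compute modpow(14, 1, 5)
  modpow(14, 1, 5): e is odd, compute modpow(14, 0, 5)
    modpow(14, 0, 5) = 1
  (14 * 1) % 5 = 4
half=4, (4*4) % 5 = 1

1


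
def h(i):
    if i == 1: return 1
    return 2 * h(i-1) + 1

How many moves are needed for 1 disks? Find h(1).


h(1) = 1  (base case)

1


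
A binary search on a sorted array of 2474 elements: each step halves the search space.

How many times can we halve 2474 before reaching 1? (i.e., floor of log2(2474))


2474 / 2 = 1237
1237 / 2 = 618
618 / 2 = 309
309 / 2 = 154
154 / 2 = 77
77 / 2 = 38
38 / 2 = 19
19 / 2 = 9
9 / 2 = 4
4 / 2 = 2
2 / 2 = 1
Reached 1 after 11 halvings

11


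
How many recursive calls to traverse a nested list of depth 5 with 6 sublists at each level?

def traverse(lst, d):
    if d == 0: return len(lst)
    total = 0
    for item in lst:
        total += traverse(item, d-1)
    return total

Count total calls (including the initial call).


At depth 0 (root): 1 call
At depth 1: each of 1 parents calls traverse on 6 children = 6 calls
At depth 2: each of 6 parents calls traverse on 6 children = 36 calls
At depth 3: each of 36 parents calls traverse on 6 children = 216 calls
At depth 4: each of 216 parents calls traverse on 6 children = 1296 calls
At depth 5: each of 1296 parents calls traverse on 6 children = 7776 calls
Total: 1 + 6 + 36 + 216 + 1296 + 7776 = 9331

9331


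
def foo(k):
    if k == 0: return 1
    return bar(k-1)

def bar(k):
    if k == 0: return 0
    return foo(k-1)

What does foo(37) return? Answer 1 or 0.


foo(37) = bar(36)
bar(36) = foo(35)
foo(35) = bar(34)
bar(34) = foo(33)
foo(33) = bar(32)
bar(32) = foo(31)
foo(31) = bar(30)
bar(30) = foo(29)
foo(29) = bar(28)
bar(28) = foo(27)
foo(27) = bar(26)
bar(26) = foo(25)
foo(25) = bar(24)
bar(24) = foo(23)
foo(23) = bar(22)
bar(22) = foo(21)
foo(21) = bar(20)
bar(20) = foo(19)
foo(19) = bar(18)
bar(18) = foo(17)
foo(17) = bar(16)
bar(16) = foo(15)
foo(15) = bar(14)
bar(14) = foo(13)
foo(13) = bar(12)
bar(12) = foo(11)
foo(11) = bar(10)
bar(10) = foo(9)
foo(9) = bar(8)
bar(8) = foo(7)
foo(7) = bar(6)
bar(6) = foo(5)
foo(5) = bar(4)
bar(4) = foo(3)
foo(3) = bar(2)
bar(2) = foo(1)
foo(1) = bar(0)
bar(0) = 0  (base case)
Result: 0

0


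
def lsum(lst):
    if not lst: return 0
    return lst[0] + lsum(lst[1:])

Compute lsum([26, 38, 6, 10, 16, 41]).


lsum([26, 38, 6, 10, 16, 41]) = 26 + lsum([38, 6, 10, 16, 41])
lsum([38, 6, 10, 16, 41]) = 38 + lsum([6, 10, 16, 41])
lsum([6, 10, 16, 41]) = 6 + lsum([10, 16, 41])
lsum([10, 16, 41]) = 10 + lsum([16, 41])
lsum([16, 41]) = 16 + lsum([41])
lsum([41]) = 41 + lsum([])
lsum([]) = 0  (base case)
Total: 26 + 38 + 6 + 10 + 16 + 41 + 0 = 137

137


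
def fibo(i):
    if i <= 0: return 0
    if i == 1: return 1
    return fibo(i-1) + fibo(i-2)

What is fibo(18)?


Computing fibo(18) bottom-up:
fibo(0) = 0
fibo(1) = 1
fibo(2) = fibo(1) + fibo(0) = 1 + 0 = 1
fibo(3) = fibo(2) + fibo(1) = 1 + 1 = 2
fibo(4) = fibo(3) + fibo(2) = 2 + 1 = 3
fibo(5) = fibo(4) + fibo(3) = 3 + 2 = 5
fibo(6) = fibo(5) + fibo(4) = 5 + 3 = 8
fibo(7) = fibo(6) + fibo(5) = 8 + 5 = 13
fibo(8) = fibo(7) + fibo(6) = 13 + 8 = 21
fibo(9) = fibo(8) + fibo(7) = 21 + 13 = 34
fibo(10) = fibo(9) + fibo(8) = 34 + 21 = 55
fibo(11) = fibo(10) + fibo(9) = 55 + 34 = 89
fibo(12) = fibo(11) + fibo(10) = 89 + 55 = 144
fibo(13) = fibo(12) + fibo(11) = 144 + 89 = 233
fibo(14) = fibo(13) + fibo(12) = 233 + 144 = 377
fibo(15) = fibo(14) + fibo(13) = 377 + 233 = 610
fibo(16) = fibo(15) + fibo(14) = 610 + 377 = 987
fibo(17) = fibo(16) + fibo(15) = 987 + 610 = 1597
fibo(18) = fibo(17) + fibo(16) = 1597 + 987 = 2584

2584


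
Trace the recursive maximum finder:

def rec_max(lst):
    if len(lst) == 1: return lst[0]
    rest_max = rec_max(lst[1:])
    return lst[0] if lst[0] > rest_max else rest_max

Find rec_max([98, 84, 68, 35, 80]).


rec_max([98, 84, 68, 35, 80]): compare 98 with rec_max([84, 68, 35, 80])
rec_max([84, 68, 35, 80]): compare 84 with rec_max([68, 35, 80])
rec_max([68, 35, 80]): compare 68 with rec_max([35, 80])
rec_max([35, 80]): compare 35 with rec_max([80])
rec_max([80]) = 80  (base case)
Compare 35 with 80 -> 80
Compare 68 with 80 -> 80
Compare 84 with 80 -> 84
Compare 98 with 84 -> 98

98


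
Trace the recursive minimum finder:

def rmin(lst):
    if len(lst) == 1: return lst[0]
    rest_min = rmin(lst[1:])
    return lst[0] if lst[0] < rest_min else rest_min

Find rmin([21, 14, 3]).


rmin([21, 14, 3]): compare 21 with rmin([14, 3])
rmin([14, 3]): compare 14 with rmin([3])
rmin([3]) = 3  (base case)
Compare 14 with 3 -> 3
Compare 21 with 3 -> 3

3


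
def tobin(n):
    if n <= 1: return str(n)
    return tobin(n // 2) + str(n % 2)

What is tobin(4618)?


tobin(4618) = tobin(2309) + '0'
tobin(2309) = tobin(1154) + '1'
tobin(1154) = tobin(577) + '0'
tobin(577) = tobin(288) + '1'
tobin(288) = tobin(144) + '0'
tobin(144) = tobin(72) + '0'
tobin(72) = tobin(36) + '0'
tobin(36) = tobin(18) + '0'
tobin(18) = tobin(9) + '0'
tobin(9) = tobin(4) + '1'
tobin(4) = tobin(2) + '0'
tobin(2) = tobin(1) + '0'
tobin(1) = '1'  (base case)
Concatenating: '1' + '0' + '0' + '1' + '0' + '0' + '0' + '0' + '0' + '1' + '0' + '1' + '0' = '1001000001010'

1001000001010


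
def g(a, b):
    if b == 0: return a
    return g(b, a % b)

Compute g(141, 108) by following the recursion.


g(141, 108) = g(108, 33)
g(108, 33) = g(33, 9)
g(33, 9) = g(9, 6)
g(9, 6) = g(6, 3)
g(6, 3) = g(3, 0)
g(3, 0) = 3  (base case)

3


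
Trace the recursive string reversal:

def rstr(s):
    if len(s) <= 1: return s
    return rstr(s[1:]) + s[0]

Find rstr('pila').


rstr('pila') = rstr('ila') + 'p'
rstr('ila') = rstr('la') + 'i'
rstr('la') = rstr('a') + 'l'
rstr('a') = 'a'  (base case)
Concatenating: 'a' + 'l' + 'i' + 'p' = 'alip'

alip


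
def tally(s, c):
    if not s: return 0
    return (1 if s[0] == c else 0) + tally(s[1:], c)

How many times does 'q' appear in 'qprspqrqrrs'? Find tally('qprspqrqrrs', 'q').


s[0]='q' == 'q' -> 1
s[0]='p' != 'q' -> 0
s[0]='r' != 'q' -> 0
s[0]='s' != 'q' -> 0
s[0]='p' != 'q' -> 0
s[0]='q' == 'q' -> 1
s[0]='r' != 'q' -> 0
s[0]='q' == 'q' -> 1
s[0]='r' != 'q' -> 0
s[0]='r' != 'q' -> 0
s[0]='s' != 'q' -> 0
Sum: 1 + 0 + 0 + 0 + 0 + 1 + 0 + 1 + 0 + 0 + 0 = 3

3


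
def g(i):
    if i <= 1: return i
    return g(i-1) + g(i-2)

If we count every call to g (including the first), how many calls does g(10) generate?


Let C(n) = total calls for g(n)
C(0) = 1, C(1) = 1
C(2) = 1 + C(1) + C(0) = 1 + 1 + 1 = 3
C(3) = 1 + C(2) + C(1) = 1 + 3 + 1 = 5
C(4) = 1 + C(3) + C(2) = 1 + 5 + 3 = 9
C(5) = 1 + C(4) + C(3) = 1 + 9 + 5 = 15
C(6) = 1 + C(5) + C(4) = 1 + 15 + 9 = 25
C(7) = 1 + C(6) + C(5) = 1 + 25 + 15 = 41
C(8) = 1 + C(7) + C(6) = 1 + 41 + 25 = 67
C(9) = 1 + C(8) + C(7) = 1 + 67 + 41 = 109
C(10) = 1 + C(9) + C(8) = 1 + 109 + 67 = 177

177


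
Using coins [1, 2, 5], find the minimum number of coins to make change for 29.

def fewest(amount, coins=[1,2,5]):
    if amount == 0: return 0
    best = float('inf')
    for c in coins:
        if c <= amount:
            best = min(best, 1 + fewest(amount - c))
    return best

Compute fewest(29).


Building up with DP:
fewest(0) = 0
fewest(1) = min(1+fewest(0)=1+0=1) = 1
fewest(2) = min(1+fewest(1)=1+1=2, 1+fewest(0)=1+0=1) = 1
fewest(3) = min(1+fewest(2)=1+1=2, 1+fewest(1)=1+1=2) = 2
fewest(4) = min(1+fewest(3)=1+2=3, 1+fewest(2)=1+1=2) = 2
fewest(5) = min(1+fewest(4)=1+2=3, 1+fewest(3)=1+2=3, 1+fewest(0)=1+0=1) = 1
fewest(6) = min(1+fewest(5)=1+1=2, 1+fewest(4)=1+2=3, 1+fewest(1)=1+1=2) = 2
fewest(7) = min(1+fewest(6)=1+2=3, 1+fewest(5)=1+1=2, 1+fewest(2)=1+1=2) = 2
fewest(8) = min(1+fewest(7)=1+2=3, 1+fewest(6)=1+2=3, 1+fewest(3)=1+2=3) = 3
fewest(9) = min(1+fewest(8)=1+3=4, 1+fewest(7)=1+2=3, 1+fewest(4)=1+2=3) = 3
fewest(10) = min(1+fewest(9)=1+3=4, 1+fewest(8)=1+3=4, 1+fewest(5)=1+1=2) = 2
fewest(11) = min(1+fewest(10)=1+2=3, 1+fewest(9)=1+3=4, 1+fewest(6)=1+2=3) = 3
fewest(12) = min(1+fewest(11)=1+3=4, 1+fewest(10)=1+2=3, 1+fewest(7)=1+2=3) = 3
fewest(13) = min(1+fewest(12)=1+3=4, 1+fewest(11)=1+3=4, 1+fewest(8)=1+3=4) = 4
fewest(14) = min(1+fewest(13)=1+4=5, 1+fewest(12)=1+3=4, 1+fewest(9)=1+3=4) = 4
fewest(15) = min(1+fewest(14)=1+4=5, 1+fewest(13)=1+4=5, 1+fewest(10)=1+2=3) = 3
fewest(16) = min(1+fewest(15)=1+3=4, 1+fewest(14)=1+4=5, 1+fewest(11)=1+3=4) = 4
fewest(17) = min(1+fewest(16)=1+4=5, 1+fewest(15)=1+3=4, 1+fewest(12)=1+3=4) = 4
fewest(18) = min(1+fewest(17)=1+4=5, 1+fewest(16)=1+4=5, 1+fewest(13)=1+4=5) = 5
fewest(19) = min(1+fewest(18)=1+5=6, 1+fewest(17)=1+4=5, 1+fewest(14)=1+4=5) = 5
fewest(20) = min(1+fewest(19)=1+5=6, 1+fewest(18)=1+5=6, 1+fewest(15)=1+3=4) = 4
fewest(21) = min(1+fewest(20)=1+4=5, 1+fewest(19)=1+5=6, 1+fewest(16)=1+4=5) = 5
fewest(22) = min(1+fewest(21)=1+5=6, 1+fewest(20)=1+4=5, 1+fewest(17)=1+4=5) = 5
fewest(23) = min(1+fewest(22)=1+5=6, 1+fewest(21)=1+5=6, 1+fewest(18)=1+5=6) = 6
fewest(24) = min(1+fewest(23)=1+6=7, 1+fewest(22)=1+5=6, 1+fewest(19)=1+5=6) = 6
fewest(25) = min(1+fewest(24)=1+6=7, 1+fewest(23)=1+6=7, 1+fewest(20)=1+4=5) = 5
fewest(26) = min(1+fewest(25)=1+5=6, 1+fewest(24)=1+6=7, 1+fewest(21)=1+5=6) = 6
fewest(27) = min(1+fewest(26)=1+6=7, 1+fewest(25)=1+5=6, 1+fewest(22)=1+5=6) = 6
fewest(28) = min(1+fewest(27)=1+6=7, 1+fewest(26)=1+6=7, 1+fewest(23)=1+6=7) = 7
fewest(29) = min(1+fewest(28)=1+7=8, 1+fewest(27)=1+6=7, 1+fewest(24)=1+6=7) = 7

7


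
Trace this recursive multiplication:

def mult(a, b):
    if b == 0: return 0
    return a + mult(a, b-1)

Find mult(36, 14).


mult(36, 14) = 36 + mult(36, 13)
mult(36, 13) = 36 + mult(36, 12)
mult(36, 12) = 36 + mult(36, 11)
mult(36, 11) = 36 + mult(36, 10)
mult(36, 10) = 36 + mult(36, 9)
mult(36, 9) = 36 + mult(36, 8)
mult(36, 8) = 36 + mult(36, 7)
mult(36, 7) = 36 + mult(36, 6)
mult(36, 6) = 36 + mult(36, 5)
mult(36, 5) = 36 + mult(36, 4)
mult(36, 4) = 36 + mult(36, 3)
mult(36, 3) = 36 + mult(36, 2)
mult(36, 2) = 36 + mult(36, 1)
mult(36, 1) = 36 + mult(36, 0)
mult(36, 0) = 0  (base case)
Total: 36 + 36 + 36 + 36 + 36 + 36 + 36 + 36 + 36 + 36 + 36 + 36 + 36 + 36 + 0 = 504

504


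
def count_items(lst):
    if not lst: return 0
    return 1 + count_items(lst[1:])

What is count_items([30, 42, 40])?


count_items([30, 42, 40]) = 1 + count_items([42, 40])
count_items([42, 40]) = 1 + count_items([40])
count_items([40]) = 1 + count_items([])
count_items([]) = 0  (base case)
Unwinding: 1 + 1 + 1 + 0 = 3

3


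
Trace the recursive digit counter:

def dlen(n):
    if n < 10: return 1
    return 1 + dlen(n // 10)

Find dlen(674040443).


dlen(674040443) = 1 + dlen(67404044)
dlen(67404044) = 1 + dlen(6740404)
dlen(6740404) = 1 + dlen(674040)
dlen(674040) = 1 + dlen(67404)
dlen(67404) = 1 + dlen(6740)
dlen(6740) = 1 + dlen(674)
dlen(674) = 1 + dlen(67)
dlen(67) = 1 + dlen(6)
dlen(6) = 1  (base case: 6 < 10)
Unwinding: 1 + 1 + 1 + 1 + 1 + 1 + 1 + 1 + 1 = 9

9


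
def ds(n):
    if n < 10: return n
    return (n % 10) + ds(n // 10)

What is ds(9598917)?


ds(9598917) = 7 + ds(959891)
ds(959891) = 1 + ds(95989)
ds(95989) = 9 + ds(9598)
ds(9598) = 8 + ds(959)
ds(959) = 9 + ds(95)
ds(95) = 5 + ds(9)
ds(9) = 9  (base case)
Total: 7 + 1 + 9 + 8 + 9 + 5 + 9 = 48

48


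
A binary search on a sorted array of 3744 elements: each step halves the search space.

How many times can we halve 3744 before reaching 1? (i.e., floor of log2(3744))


3744 / 2 = 1872
1872 / 2 = 936
936 / 2 = 468
468 / 2 = 234
234 / 2 = 117
117 / 2 = 58
58 / 2 = 29
29 / 2 = 14
14 / 2 = 7
7 / 2 = 3
3 / 2 = 1
Reached 1 after 11 halvings

11


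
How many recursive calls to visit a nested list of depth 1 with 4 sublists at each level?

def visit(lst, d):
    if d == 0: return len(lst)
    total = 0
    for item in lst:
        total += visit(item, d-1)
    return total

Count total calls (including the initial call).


At depth 0 (root): 1 call
At depth 1: each of 1 parents calls visit on 4 children = 4 calls
Total: 1 + 4 = 5

5


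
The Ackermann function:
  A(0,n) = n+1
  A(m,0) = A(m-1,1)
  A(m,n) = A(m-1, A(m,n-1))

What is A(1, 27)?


A(1, 27) = A(0, A(1, 26))
  A(1, 26) = A(0, A(1, 25))
    A(1, 25) = A(0, A(1, 24))
      A(1, 24) = A(0, A(1, 23))
        A(1, 23) = A(0, A(1, 22))
          A(1, 22) = A(0, A(1, 21))
          A(1, 21) = A(0, A(1, 20))
          A(1, 20) = A(0, A(1, 19))
          A(1, 19) = A(0, A(1, 18))
          A(1, 18) = A(0, A(1, 17))
          A(1, 17) = A(0, A(1, 16))
          A(1, 16) = A(0, A(1, 15))
          A(1, 15) = A(0, A(1, 14))
          A(1, 14) = A(0, A(1, 13))
          A(1, 13) = A(0, A(1, 12))
          A(1, 12) = A(0, A(1, 11))
          A(1, 11) = A(0, A(1, 10))
          A(1, 10) = A(0, A(1, 9))
          A(1, 9) = A(0, A(1, 8))
          A(1, 8) = A(0, A(1, 7))
          A(1, 7) = A(0, A(1, 6))
          A(1, 6) = A(0, A(1, 5))
          A(1, 5) = A(0, A(1, 4))
          A(1, 4) = A(0, A(1, 3))
          A(1, 3) = A(0, A(1, 2))
... (trace truncated)
Result: A(1, 27) = 29

29


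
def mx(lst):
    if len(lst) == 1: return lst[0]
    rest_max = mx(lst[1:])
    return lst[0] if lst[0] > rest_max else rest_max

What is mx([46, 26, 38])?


mx([46, 26, 38]): compare 46 with mx([26, 38])
mx([26, 38]): compare 26 with mx([38])
mx([38]) = 38  (base case)
Compare 26 with 38 -> 38
Compare 46 with 38 -> 46

46


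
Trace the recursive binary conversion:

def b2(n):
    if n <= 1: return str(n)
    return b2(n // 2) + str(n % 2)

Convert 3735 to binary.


b2(3735) = b2(1867) + '1'
b2(1867) = b2(933) + '1'
b2(933) = b2(466) + '1'
b2(466) = b2(233) + '0'
b2(233) = b2(116) + '1'
b2(116) = b2(58) + '0'
b2(58) = b2(29) + '0'
b2(29) = b2(14) + '1'
b2(14) = b2(7) + '0'
b2(7) = b2(3) + '1'
b2(3) = b2(1) + '1'
b2(1) = '1'  (base case)
Concatenating: '1' + '1' + '1' + '0' + '1' + '0' + '0' + '1' + '0' + '1' + '1' + '1' = '111010010111'

111010010111


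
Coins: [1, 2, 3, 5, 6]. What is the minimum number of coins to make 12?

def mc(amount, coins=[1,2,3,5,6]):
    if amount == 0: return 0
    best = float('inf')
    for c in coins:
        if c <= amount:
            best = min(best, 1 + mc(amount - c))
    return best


Building up with DP:
mc(0) = 0
mc(1) = min(1+mc(0)=1+0=1) = 1
mc(2) = min(1+mc(1)=1+1=2, 1+mc(0)=1+0=1) = 1
mc(3) = min(1+mc(2)=1+1=2, 1+mc(1)=1+1=2, 1+mc(0)=1+0=1) = 1
mc(4) = min(1+mc(3)=1+1=2, 1+mc(2)=1+1=2, 1+mc(1)=1+1=2) = 2
mc(5) = min(1+mc(4)=1+2=3, 1+mc(3)=1+1=2, 1+mc(2)=1+1=2, 1+mc(0)=1+0=1) = 1
mc(6) = min(1+mc(5)=1+1=2, 1+mc(4)=1+2=3, 1+mc(3)=1+1=2, 1+mc(1)=1+1=2, 1+mc(0)=1+0=1) = 1
mc(7) = min(1+mc(6)=1+1=2, 1+mc(5)=1+1=2, 1+mc(4)=1+2=3, 1+mc(2)=1+1=2, 1+mc(1)=1+1=2) = 2
mc(8) = min(1+mc(7)=1+2=3, 1+mc(6)=1+1=2, 1+mc(5)=1+1=2, 1+mc(3)=1+1=2, 1+mc(2)=1+1=2) = 2
mc(9) = min(1+mc(8)=1+2=3, 1+mc(7)=1+2=3, 1+mc(6)=1+1=2, 1+mc(4)=1+2=3, 1+mc(3)=1+1=2) = 2
mc(10) = min(1+mc(9)=1+2=3, 1+mc(8)=1+2=3, 1+mc(7)=1+2=3, 1+mc(5)=1+1=2, 1+mc(4)=1+2=3) = 2
mc(11) = min(1+mc(10)=1+2=3, 1+mc(9)=1+2=3, 1+mc(8)=1+2=3, 1+mc(6)=1+1=2, 1+mc(5)=1+1=2) = 2
mc(12) = min(1+mc(11)=1+2=3, 1+mc(10)=1+2=3, 1+mc(9)=1+2=3, 1+mc(7)=1+2=3, 1+mc(6)=1+1=2) = 2

2


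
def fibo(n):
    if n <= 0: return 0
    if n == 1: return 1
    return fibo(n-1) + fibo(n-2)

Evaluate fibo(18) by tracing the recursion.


Computing fibo(18) bottom-up:
fibo(0) = 0
fibo(1) = 1
fibo(2) = fibo(1) + fibo(0) = 1 + 0 = 1
fibo(3) = fibo(2) + fibo(1) = 1 + 1 = 2
fibo(4) = fibo(3) + fibo(2) = 2 + 1 = 3
fibo(5) = fibo(4) + fibo(3) = 3 + 2 = 5
fibo(6) = fibo(5) + fibo(4) = 5 + 3 = 8
fibo(7) = fibo(6) + fibo(5) = 8 + 5 = 13
fibo(8) = fibo(7) + fibo(6) = 13 + 8 = 21
fibo(9) = fibo(8) + fibo(7) = 21 + 13 = 34
fibo(10) = fibo(9) + fibo(8) = 34 + 21 = 55
fibo(11) = fibo(10) + fibo(9) = 55 + 34 = 89
fibo(12) = fibo(11) + fibo(10) = 89 + 55 = 144
fibo(13) = fibo(12) + fibo(11) = 144 + 89 = 233
fibo(14) = fibo(13) + fibo(12) = 233 + 144 = 377
fibo(15) = fibo(14) + fibo(13) = 377 + 233 = 610
fibo(16) = fibo(15) + fibo(14) = 610 + 377 = 987
fibo(17) = fibo(16) + fibo(15) = 987 + 610 = 1597
fibo(18) = fibo(17) + fibo(16) = 1597 + 987 = 2584

2584


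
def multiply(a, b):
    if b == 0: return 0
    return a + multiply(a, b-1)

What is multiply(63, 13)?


multiply(63, 13) = 63 + multiply(63, 12)
multiply(63, 12) = 63 + multiply(63, 11)
multiply(63, 11) = 63 + multiply(63, 10)
multiply(63, 10) = 63 + multiply(63, 9)
multiply(63, 9) = 63 + multiply(63, 8)
multiply(63, 8) = 63 + multiply(63, 7)
multiply(63, 7) = 63 + multiply(63, 6)
multiply(63, 6) = 63 + multiply(63, 5)
multiply(63, 5) = 63 + multiply(63, 4)
multiply(63, 4) = 63 + multiply(63, 3)
multiply(63, 3) = 63 + multiply(63, 2)
multiply(63, 2) = 63 + multiply(63, 1)
multiply(63, 1) = 63 + multiply(63, 0)
multiply(63, 0) = 0  (base case)
Total: 63 + 63 + 63 + 63 + 63 + 63 + 63 + 63 + 63 + 63 + 63 + 63 + 63 + 0 = 819

819


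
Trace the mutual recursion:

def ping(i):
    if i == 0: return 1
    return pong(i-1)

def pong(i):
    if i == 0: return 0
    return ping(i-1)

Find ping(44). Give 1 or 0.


ping(44) = pong(43)
pong(43) = ping(42)
ping(42) = pong(41)
pong(41) = ping(40)
ping(40) = pong(39)
pong(39) = ping(38)
ping(38) = pong(37)
pong(37) = ping(36)
ping(36) = pong(35)
pong(35) = ping(34)
ping(34) = pong(33)
pong(33) = ping(32)
ping(32) = pong(31)
pong(31) = ping(30)
ping(30) = pong(29)
pong(29) = ping(28)
ping(28) = pong(27)
pong(27) = ping(26)
ping(26) = pong(25)
pong(25) = ping(24)
ping(24) = pong(23)
pong(23) = ping(22)
ping(22) = pong(21)
pong(21) = ping(20)
ping(20) = pong(19)
pong(19) = ping(18)
ping(18) = pong(17)
pong(17) = ping(16)
ping(16) = pong(15)
pong(15) = ping(14)
ping(14) = pong(13)
pong(13) = ping(12)
ping(12) = pong(11)
pong(11) = ping(10)
ping(10) = pong(9)
pong(9) = ping(8)
ping(8) = pong(7)
pong(7) = ping(6)
ping(6) = pong(5)
pong(5) = ping(4)
ping(4) = pong(3)
pong(3) = ping(2)
ping(2) = pong(1)
pong(1) = ping(0)
ping(0) = 1  (base case)
Result: 1

1


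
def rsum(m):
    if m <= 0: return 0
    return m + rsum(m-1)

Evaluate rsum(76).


rsum(76)
= 76 + 75 + 74 + 73 + 72 + 71 + 70 + 69 + 68 + 67 + 66 + 65 + 64 + 63 + 62 + 61 + 60 + 59 + 58 + 57 + 56 + 55 + 54 + 53 + 52 + 51 + 50 + 49 + 48 + 47 + 46 + 45 + 44 + 43 + 42 + 41 + 40 + 39 + 38 + 37 + 36 + 35 + 34 + 33 + 32 + 31 + 30 + 29 + 28 + 27 + 26 + 25 + 24 + 23 + 22 + 21 + 20 + 19 + 18 + 17 + 16 + 15 + 14 + 13 + 12 + 11 + 10 + 9 + 8 + 7 + 6 + 5 + 4 + 3 + 2 + 1 + rsum(0)
= 76 + 75 + 74 + 73 + 72 + 71 + 70 + 69 + 68 + 67 + 66 + 65 + 64 + 63 + 62 + 61 + 60 + 59 + 58 + 57 + 56 + 55 + 54 + 53 + 52 + 51 + 50 + 49 + 48 + 47 + 46 + 45 + 44 + 43 + 42 + 41 + 40 + 39 + 38 + 37 + 36 + 35 + 34 + 33 + 32 + 31 + 30 + 29 + 28 + 27 + 26 + 25 + 24 + 23 + 22 + 21 + 20 + 19 + 18 + 17 + 16 + 15 + 14 + 13 + 12 + 11 + 10 + 9 + 8 + 7 + 6 + 5 + 4 + 3 + 2 + 1 + 0
= 2926

2926


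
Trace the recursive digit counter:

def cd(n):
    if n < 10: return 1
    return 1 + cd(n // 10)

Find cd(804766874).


cd(804766874) = 1 + cd(80476687)
cd(80476687) = 1 + cd(8047668)
cd(8047668) = 1 + cd(804766)
cd(804766) = 1 + cd(80476)
cd(80476) = 1 + cd(8047)
cd(8047) = 1 + cd(804)
cd(804) = 1 + cd(80)
cd(80) = 1 + cd(8)
cd(8) = 1  (base case: 8 < 10)
Unwinding: 1 + 1 + 1 + 1 + 1 + 1 + 1 + 1 + 1 = 9

9


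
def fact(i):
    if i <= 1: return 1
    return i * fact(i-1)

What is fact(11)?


fact(11)
= 11 * fact(10)
= 11 * 10 * fact(9)
= 11 * 10 * 9 * fact(8)
= 11 * 10 * 9 * 8 * fact(7)
= 11 * 10 * 9 * 8 * 7 * fact(6)
= 11 * 10 * 9 * 8 * 7 * 6 * fact(5)
= 11 * 10 * 9 * 8 * 7 * 6 * 5 * fact(4)
= 11 * 10 * 9 * 8 * 7 * 6 * 5 * 4 * fact(3)
= 11 * 10 * 9 * 8 * 7 * 6 * 5 * 4 * 3 * fact(2)
= 11 * 10 * 9 * 8 * 7 * 6 * 5 * 4 * 3 * 2 * fact(1)
= 11 * 10 * 9 * 8 * 7 * 6 * 5 * 4 * 3 * 2 * 1
= 39916800

39916800


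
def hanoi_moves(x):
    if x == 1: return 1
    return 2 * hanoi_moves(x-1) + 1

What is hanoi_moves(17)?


hanoi_moves(17) = 2 * hanoi_moves(16) + 1
hanoi_moves(16) = 2 * hanoi_moves(15) + 1
hanoi_moves(15) = 2 * hanoi_moves(14) + 1
hanoi_moves(14) = 2 * hanoi_moves(13) + 1
hanoi_moves(13) = 2 * hanoi_moves(12) + 1
hanoi_moves(12) = 2 * hanoi_moves(11) + 1
hanoi_moves(11) = 2 * hanoi_moves(10) + 1
hanoi_moves(10) = 2 * hanoi_moves(9) + 1
hanoi_moves(9) = 2 * hanoi_moves(8) + 1
hanoi_moves(8) = 2 * hanoi_moves(7) + 1
hanoi_moves(7) = 2 * hanoi_moves(6) + 1
hanoi_moves(6) = 2 * hanoi_moves(5) + 1
hanoi_moves(5) = 2 * hanoi_moves(4) + 1
hanoi_moves(4) = 2 * hanoi_moves(3) + 1
hanoi_moves(3) = 2 * hanoi_moves(2) + 1
hanoi_moves(2) = 2 * hanoi_moves(1) + 1
hanoi_moves(1) = 1  (base case)
hanoi_moves(2) = 2 * 1 + 1 = 3
hanoi_moves(3) = 2 * 3 + 1 = 7
hanoi_moves(4) = 2 * 7 + 1 = 15
hanoi_moves(5) = 2 * 15 + 1 = 31
hanoi_moves(6) = 2 * 31 + 1 = 63
hanoi_moves(7) = 2 * 63 + 1 = 127
hanoi_moves(8) = 2 * 127 + 1 = 255
hanoi_moves(9) = 2 * 255 + 1 = 511
hanoi_moves(10) = 2 * 511 + 1 = 1023
hanoi_moves(11) = 2 * 1023 + 1 = 2047
hanoi_moves(12) = 2 * 2047 + 1 = 4095
hanoi_moves(13) = 2 * 4095 + 1 = 8191
hanoi_moves(14) = 2 * 8191 + 1 = 16383
hanoi_moves(15) = 2 * 16383 + 1 = 32767
hanoi_moves(16) = 2 * 32767 + 1 = 65535
hanoi_moves(17) = 2 * 65535 + 1 = 131071

131071


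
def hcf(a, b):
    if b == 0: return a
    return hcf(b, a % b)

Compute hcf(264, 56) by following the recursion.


hcf(264, 56) = hcf(56, 40)
hcf(56, 40) = hcf(40, 16)
hcf(40, 16) = hcf(16, 8)
hcf(16, 8) = hcf(8, 0)
hcf(8, 0) = 8  (base case)

8


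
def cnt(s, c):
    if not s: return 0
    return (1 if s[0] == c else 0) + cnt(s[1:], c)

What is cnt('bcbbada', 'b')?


s[0]='b' == 'b' -> 1
s[0]='c' != 'b' -> 0
s[0]='b' == 'b' -> 1
s[0]='b' == 'b' -> 1
s[0]='a' != 'b' -> 0
s[0]='d' != 'b' -> 0
s[0]='a' != 'b' -> 0
Sum: 1 + 0 + 1 + 1 + 0 + 0 + 0 = 3

3


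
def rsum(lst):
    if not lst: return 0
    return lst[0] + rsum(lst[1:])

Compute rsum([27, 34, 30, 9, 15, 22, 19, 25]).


rsum([27, 34, 30, 9, 15, 22, 19, 25]) = 27 + rsum([34, 30, 9, 15, 22, 19, 25])
rsum([34, 30, 9, 15, 22, 19, 25]) = 34 + rsum([30, 9, 15, 22, 19, 25])
rsum([30, 9, 15, 22, 19, 25]) = 30 + rsum([9, 15, 22, 19, 25])
rsum([9, 15, 22, 19, 25]) = 9 + rsum([15, 22, 19, 25])
rsum([15, 22, 19, 25]) = 15 + rsum([22, 19, 25])
rsum([22, 19, 25]) = 22 + rsum([19, 25])
rsum([19, 25]) = 19 + rsum([25])
rsum([25]) = 25 + rsum([])
rsum([]) = 0  (base case)
Total: 27 + 34 + 30 + 9 + 15 + 22 + 19 + 25 + 0 = 181

181


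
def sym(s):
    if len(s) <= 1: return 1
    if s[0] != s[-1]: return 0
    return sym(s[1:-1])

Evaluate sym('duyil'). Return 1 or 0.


sym('duyil'): s[0]='d' != s[-1]='l' -> return 0
Result: 0 (not a palindrome)

0


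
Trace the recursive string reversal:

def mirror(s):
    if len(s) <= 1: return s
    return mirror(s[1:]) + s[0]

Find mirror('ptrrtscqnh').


mirror('ptrrtscqnh') = mirror('trrtscqnh') + 'p'
mirror('trrtscqnh') = mirror('rrtscqnh') + 't'
mirror('rrtscqnh') = mirror('rtscqnh') + 'r'
mirror('rtscqnh') = mirror('tscqnh') + 'r'
mirror('tscqnh') = mirror('scqnh') + 't'
mirror('scqnh') = mirror('cqnh') + 's'
mirror('cqnh') = mirror('qnh') + 'c'
mirror('qnh') = mirror('nh') + 'q'
mirror('nh') = mirror('h') + 'n'
mirror('h') = 'h'  (base case)
Concatenating: 'h' + 'n' + 'q' + 'c' + 's' + 't' + 'r' + 'r' + 't' + 'p' = 'hnqcstrrtp'

hnqcstrrtp


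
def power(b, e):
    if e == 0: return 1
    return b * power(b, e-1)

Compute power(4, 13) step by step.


power(4, 13)
= 4 * power(4, 12)
= 4 * 4 * power(4, 11)
= 4 * 4 * 4 * power(4, 10)
= 4 * 4 * 4 * 4 * power(4, 9)
= 4 * 4 * 4 * 4 * 4 * power(4, 8)
= 4 * 4 * 4 * 4 * 4 * 4 * power(4, 7)
= 4 * 4 * 4 * 4 * 4 * 4 * 4 * power(4, 6)
= 4 * 4 * 4 * 4 * 4 * 4 * 4 * 4 * power(4, 5)
= 4 * 4 * 4 * 4 * 4 * 4 * 4 * 4 * 4 * power(4, 4)
= 4 * 4 * 4 * 4 * 4 * 4 * 4 * 4 * 4 * 4 * power(4, 3)
= 4 * 4 * 4 * 4 * 4 * 4 * 4 * 4 * 4 * 4 * 4 * power(4, 2)
= 4 * 4 * 4 * 4 * 4 * 4 * 4 * 4 * 4 * 4 * 4 * 4 * power(4, 1)
= 4 * 4 * 4 * 4 * 4 * 4 * 4 * 4 * 4 * 4 * 4 * 4 * 4 * power(4, 0)
= 4 * 4 * 4 * 4 * 4 * 4 * 4 * 4 * 4 * 4 * 4 * 4 * 4 * 1
= 67108864

67108864


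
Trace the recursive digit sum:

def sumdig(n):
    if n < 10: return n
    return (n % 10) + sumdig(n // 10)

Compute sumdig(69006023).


sumdig(69006023) = 3 + sumdig(6900602)
sumdig(6900602) = 2 + sumdig(690060)
sumdig(690060) = 0 + sumdig(69006)
sumdig(69006) = 6 + sumdig(6900)
sumdig(6900) = 0 + sumdig(690)
sumdig(690) = 0 + sumdig(69)
sumdig(69) = 9 + sumdig(6)
sumdig(6) = 6  (base case)
Total: 3 + 2 + 0 + 6 + 0 + 0 + 9 + 6 = 26

26


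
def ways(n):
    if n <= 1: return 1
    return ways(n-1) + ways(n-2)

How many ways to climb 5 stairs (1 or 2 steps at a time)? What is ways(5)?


Building up from base cases:
ways(0) = 1
ways(1) = 1
ways(2) = ways(1) + ways(0) = 1 + 1 = 2
ways(3) = ways(2) + ways(1) = 2 + 1 = 3
ways(4) = ways(3) + ways(2) = 3 + 2 = 5
ways(5) = ways(4) + ways(3) = 5 + 3 = 8

8


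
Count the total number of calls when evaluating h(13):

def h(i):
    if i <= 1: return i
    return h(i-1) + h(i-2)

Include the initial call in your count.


Let C(n) = total calls for h(n)
C(0) = 1, C(1) = 1
C(2) = 1 + C(1) + C(0) = 1 + 1 + 1 = 3
C(3) = 1 + C(2) + C(1) = 1 + 3 + 1 = 5
C(4) = 1 + C(3) + C(2) = 1 + 5 + 3 = 9
C(5) = 1 + C(4) + C(3) = 1 + 9 + 5 = 15
C(6) = 1 + C(5) + C(4) = 1 + 15 + 9 = 25
C(7) = 1 + C(6) + C(5) = 1 + 25 + 15 = 41
C(8) = 1 + C(7) + C(6) = 1 + 41 + 25 = 67
C(9) = 1 + C(8) + C(7) = 1 + 67 + 41 = 109
C(10) = 1 + C(9) + C(8) = 1 + 109 + 67 = 177
C(11) = 1 + C(10) + C(9) = 1 + 177 + 109 = 287
C(12) = 1 + C(11) + C(10) = 1 + 287 + 177 = 465
C(13) = 1 + C(12) + C(11) = 1 + 465 + 287 = 753

753


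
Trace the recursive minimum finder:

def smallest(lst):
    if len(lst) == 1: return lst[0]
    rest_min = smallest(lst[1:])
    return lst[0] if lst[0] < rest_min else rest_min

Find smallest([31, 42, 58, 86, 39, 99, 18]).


smallest([31, 42, 58, 86, 39, 99, 18]): compare 31 with smallest([42, 58, 86, 39, 99, 18])
smallest([42, 58, 86, 39, 99, 18]): compare 42 with smallest([58, 86, 39, 99, 18])
smallest([58, 86, 39, 99, 18]): compare 58 with smallest([86, 39, 99, 18])
smallest([86, 39, 99, 18]): compare 86 with smallest([39, 99, 18])
smallest([39, 99, 18]): compare 39 with smallest([99, 18])
smallest([99, 18]): compare 99 with smallest([18])
smallest([18]) = 18  (base case)
Compare 99 with 18 -> 18
Compare 39 with 18 -> 18
Compare 86 with 18 -> 18
Compare 58 with 18 -> 18
Compare 42 with 18 -> 18
Compare 31 with 18 -> 18

18


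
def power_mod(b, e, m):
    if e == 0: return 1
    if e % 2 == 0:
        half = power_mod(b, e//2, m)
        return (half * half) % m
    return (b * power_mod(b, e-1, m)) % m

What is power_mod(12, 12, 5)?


power_mod(12, 12, 5): e is even, compute power_mod(12, 6, 5)
  power_mod(12, 6, 5): e is even, compute power_mod(12, 3, 5)
    power_mod(12, 3, 5): e is odd, compute power_mod(12, 2, 5)
      power_mod(12, 2, 5): e is even, compute power_mod(12, 1, 5)
        power_mod(12, 1, 5): e is odd, compute power_mod(12, 0, 5)
          power_mod(12, 0, 5) = 1
        (12 * 1) % 5 = 2
      half=2, (2*2) % 5 = 4
    (12 * 4) % 5 = 3
  half=3, (3*3) % 5 = 4
half=4, (4*4) % 5 = 1

1


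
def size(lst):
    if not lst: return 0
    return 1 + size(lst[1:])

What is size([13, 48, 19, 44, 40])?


size([13, 48, 19, 44, 40]) = 1 + size([48, 19, 44, 40])
size([48, 19, 44, 40]) = 1 + size([19, 44, 40])
size([19, 44, 40]) = 1 + size([44, 40])
size([44, 40]) = 1 + size([40])
size([40]) = 1 + size([])
size([]) = 0  (base case)
Unwinding: 1 + 1 + 1 + 1 + 1 + 0 = 5

5


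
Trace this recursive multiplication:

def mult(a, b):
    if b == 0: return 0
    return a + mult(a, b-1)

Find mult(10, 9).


mult(10, 9) = 10 + mult(10, 8)
mult(10, 8) = 10 + mult(10, 7)
mult(10, 7) = 10 + mult(10, 6)
mult(10, 6) = 10 + mult(10, 5)
mult(10, 5) = 10 + mult(10, 4)
mult(10, 4) = 10 + mult(10, 3)
mult(10, 3) = 10 + mult(10, 2)
mult(10, 2) = 10 + mult(10, 1)
mult(10, 1) = 10 + mult(10, 0)
mult(10, 0) = 0  (base case)
Total: 10 + 10 + 10 + 10 + 10 + 10 + 10 + 10 + 10 + 0 = 90

90


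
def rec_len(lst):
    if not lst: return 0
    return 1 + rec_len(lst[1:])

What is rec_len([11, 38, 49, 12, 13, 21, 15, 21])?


rec_len([11, 38, 49, 12, 13, 21, 15, 21]) = 1 + rec_len([38, 49, 12, 13, 21, 15, 21])
rec_len([38, 49, 12, 13, 21, 15, 21]) = 1 + rec_len([49, 12, 13, 21, 15, 21])
rec_len([49, 12, 13, 21, 15, 21]) = 1 + rec_len([12, 13, 21, 15, 21])
rec_len([12, 13, 21, 15, 21]) = 1 + rec_len([13, 21, 15, 21])
rec_len([13, 21, 15, 21]) = 1 + rec_len([21, 15, 21])
rec_len([21, 15, 21]) = 1 + rec_len([15, 21])
rec_len([15, 21]) = 1 + rec_len([21])
rec_len([21]) = 1 + rec_len([])
rec_len([]) = 0  (base case)
Unwinding: 1 + 1 + 1 + 1 + 1 + 1 + 1 + 1 + 0 = 8

8


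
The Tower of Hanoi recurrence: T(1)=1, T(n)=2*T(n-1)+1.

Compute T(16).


T(16) = 2 * T(15) + 1
T(15) = 2 * T(14) + 1
T(14) = 2 * T(13) + 1
T(13) = 2 * T(12) + 1
T(12) = 2 * T(11) + 1
T(11) = 2 * T(10) + 1
T(10) = 2 * T(9) + 1
T(9) = 2 * T(8) + 1
T(8) = 2 * T(7) + 1
T(7) = 2 * T(6) + 1
T(6) = 2 * T(5) + 1
T(5) = 2 * T(4) + 1
T(4) = 2 * T(3) + 1
T(3) = 2 * T(2) + 1
T(2) = 2 * T(1) + 1
T(1) = 1  (base case)
T(2) = 2 * 1 + 1 = 3
T(3) = 2 * 3 + 1 = 7
T(4) = 2 * 7 + 1 = 15
T(5) = 2 * 15 + 1 = 31
T(6) = 2 * 31 + 1 = 63
T(7) = 2 * 63 + 1 = 127
T(8) = 2 * 127 + 1 = 255
T(9) = 2 * 255 + 1 = 511
T(10) = 2 * 511 + 1 = 1023
T(11) = 2 * 1023 + 1 = 2047
T(12) = 2 * 2047 + 1 = 4095
T(13) = 2 * 4095 + 1 = 8191
T(14) = 2 * 8191 + 1 = 16383
T(15) = 2 * 16383 + 1 = 32767
T(16) = 2 * 32767 + 1 = 65535

65535


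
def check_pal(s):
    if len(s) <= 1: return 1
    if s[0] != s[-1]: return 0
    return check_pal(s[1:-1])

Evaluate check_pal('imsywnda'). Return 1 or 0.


check_pal('imsywnda'): s[0]='i' != s[-1]='a' -> return 0
Result: 0 (not a palindrome)

0


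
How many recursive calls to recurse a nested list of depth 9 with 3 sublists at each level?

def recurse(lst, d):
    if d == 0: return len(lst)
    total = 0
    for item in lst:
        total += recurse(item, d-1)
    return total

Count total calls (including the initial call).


At depth 0 (root): 1 call
At depth 1: each of 1 parents calls recurse on 3 children = 3 calls
At depth 2: each of 3 parents calls recurse on 3 children = 9 calls
At depth 3: each of 9 parents calls recurse on 3 children = 27 calls
At depth 4: each of 27 parents calls recurse on 3 children = 81 calls
At depth 5: each of 81 parents calls recurse on 3 children = 243 calls
At depth 6: each of 243 parents calls recurse on 3 children = 729 calls
At depth 7: each of 729 parents calls recurse on 3 children = 2187 calls
At depth 8: each of 2187 parents calls recurse on 3 children = 6561 calls
At depth 9: each of 6561 parents calls recurse on 3 children = 19683 calls
Total: 1 + 3 + 9 + 27 + 81 + 243 + 729 + 2187 + 6561 + 19683 = 29524

29524


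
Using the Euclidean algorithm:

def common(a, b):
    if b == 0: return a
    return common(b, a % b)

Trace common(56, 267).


common(56, 267) = common(267, 56)
common(267, 56) = common(56, 43)
common(56, 43) = common(43, 13)
common(43, 13) = common(13, 4)
common(13, 4) = common(4, 1)
common(4, 1) = common(1, 0)
common(1, 0) = 1  (base case)

1


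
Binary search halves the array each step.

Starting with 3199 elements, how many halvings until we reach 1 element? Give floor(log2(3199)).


3199 / 2 = 1599
1599 / 2 = 799
799 / 2 = 399
399 / 2 = 199
199 / 2 = 99
99 / 2 = 49
49 / 2 = 24
24 / 2 = 12
12 / 2 = 6
6 / 2 = 3
3 / 2 = 1
Reached 1 after 11 halvings

11


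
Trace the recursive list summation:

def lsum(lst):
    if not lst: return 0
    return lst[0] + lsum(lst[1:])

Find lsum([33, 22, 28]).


lsum([33, 22, 28]) = 33 + lsum([22, 28])
lsum([22, 28]) = 22 + lsum([28])
lsum([28]) = 28 + lsum([])
lsum([]) = 0  (base case)
Total: 33 + 22 + 28 + 0 = 83

83


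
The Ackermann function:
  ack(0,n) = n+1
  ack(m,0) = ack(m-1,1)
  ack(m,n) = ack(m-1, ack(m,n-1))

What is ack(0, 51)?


ack(0, 51) = 52
Result: ack(0, 51) = 52

52


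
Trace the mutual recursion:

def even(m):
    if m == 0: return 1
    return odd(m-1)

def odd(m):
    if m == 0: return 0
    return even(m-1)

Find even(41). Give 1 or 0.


even(41) = odd(40)
odd(40) = even(39)
even(39) = odd(38)
odd(38) = even(37)
even(37) = odd(36)
odd(36) = even(35)
even(35) = odd(34)
odd(34) = even(33)
even(33) = odd(32)
odd(32) = even(31)
even(31) = odd(30)
odd(30) = even(29)
even(29) = odd(28)
odd(28) = even(27)
even(27) = odd(26)
odd(26) = even(25)
even(25) = odd(24)
odd(24) = even(23)
even(23) = odd(22)
odd(22) = even(21)
even(21) = odd(20)
odd(20) = even(19)
even(19) = odd(18)
odd(18) = even(17)
even(17) = odd(16)
odd(16) = even(15)
even(15) = odd(14)
odd(14) = even(13)
even(13) = odd(12)
odd(12) = even(11)
even(11) = odd(10)
odd(10) = even(9)
even(9) = odd(8)
odd(8) = even(7)
even(7) = odd(6)
odd(6) = even(5)
even(5) = odd(4)
odd(4) = even(3)
even(3) = odd(2)
odd(2) = even(1)
even(1) = odd(0)
odd(0) = 0  (base case)
Result: 0

0
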